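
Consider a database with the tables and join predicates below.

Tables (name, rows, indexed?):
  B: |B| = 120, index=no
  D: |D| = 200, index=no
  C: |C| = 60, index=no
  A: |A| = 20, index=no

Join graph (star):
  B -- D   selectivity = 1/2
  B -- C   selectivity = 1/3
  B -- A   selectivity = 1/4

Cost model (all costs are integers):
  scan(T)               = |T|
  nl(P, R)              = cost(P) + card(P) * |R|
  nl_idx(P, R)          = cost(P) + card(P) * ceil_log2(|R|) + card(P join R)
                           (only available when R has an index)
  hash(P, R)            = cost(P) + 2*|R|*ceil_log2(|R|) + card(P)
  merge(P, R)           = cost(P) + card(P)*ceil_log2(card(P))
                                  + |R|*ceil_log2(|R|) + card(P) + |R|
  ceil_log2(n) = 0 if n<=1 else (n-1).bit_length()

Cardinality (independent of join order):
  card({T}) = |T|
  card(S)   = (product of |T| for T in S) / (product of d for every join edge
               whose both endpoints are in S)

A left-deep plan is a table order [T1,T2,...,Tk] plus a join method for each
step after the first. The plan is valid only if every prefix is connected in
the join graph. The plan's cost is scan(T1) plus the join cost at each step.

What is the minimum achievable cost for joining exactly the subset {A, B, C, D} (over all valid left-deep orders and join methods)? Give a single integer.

16960

Selinger DP over subsets of {A,B,C,D}:
  {B}: scan cost=120, card=120
  {D}: scan cost=200, card=200
  {C}: scan cost=60, card=60
  {A}: scan cost=20, card=20
  {BD}: card=12000; try (B,hash)→2080, (D,merge)→2880, (B,merge)→2960, (D,hash)→3440, (D,nl)→24120, (B,nl)→24200; best=2080 via (B,hash)
  {BC}: card=2400; try (C,hash)→960, (B,merge)→1440, (C,merge)→1500, (B,hash)→1800, (B,nl)→7260, (C,nl)→7320; best=960 via (C,hash)
  {AB}: card=600; try (A,hash)→440, (B,merge)→1100, (A,merge)→1200, (B,hash)→1720, (B,nl)→2420, (A,nl)→2520; best=440 via (A,hash)
  {BCD}: card=240000; try (D,hash)→6560, (C,hash)→14800, (D,merge)→33960, (C,merge)→182500, (D,nl)→480960, (C,nl)→722080; best=6560 via (D,hash)
  {ABD}: card=60000; try (D,hash)→4240, (D,merge)→8840, (A,hash)→14280, (D,nl)→120440, (A,merge)→182200, (A,nl)→242080; best=4240 via (D,hash)
  {ABC}: card=12000; try (C,hash)→1760, (A,hash)→3560, (C,merge)→7460, (A,merge)→32280, (C,nl)→36440, (A,nl)→48960; best=1760 via (C,hash)
  {ABCD}: card=1200000; try (D,hash)→16960, (C,hash)→64960, (D,merge)→183560, (A,hash)→246760, (C,merge)→1024660, (D,nl)→2401760 …(+3); best=16960 via (D,hash)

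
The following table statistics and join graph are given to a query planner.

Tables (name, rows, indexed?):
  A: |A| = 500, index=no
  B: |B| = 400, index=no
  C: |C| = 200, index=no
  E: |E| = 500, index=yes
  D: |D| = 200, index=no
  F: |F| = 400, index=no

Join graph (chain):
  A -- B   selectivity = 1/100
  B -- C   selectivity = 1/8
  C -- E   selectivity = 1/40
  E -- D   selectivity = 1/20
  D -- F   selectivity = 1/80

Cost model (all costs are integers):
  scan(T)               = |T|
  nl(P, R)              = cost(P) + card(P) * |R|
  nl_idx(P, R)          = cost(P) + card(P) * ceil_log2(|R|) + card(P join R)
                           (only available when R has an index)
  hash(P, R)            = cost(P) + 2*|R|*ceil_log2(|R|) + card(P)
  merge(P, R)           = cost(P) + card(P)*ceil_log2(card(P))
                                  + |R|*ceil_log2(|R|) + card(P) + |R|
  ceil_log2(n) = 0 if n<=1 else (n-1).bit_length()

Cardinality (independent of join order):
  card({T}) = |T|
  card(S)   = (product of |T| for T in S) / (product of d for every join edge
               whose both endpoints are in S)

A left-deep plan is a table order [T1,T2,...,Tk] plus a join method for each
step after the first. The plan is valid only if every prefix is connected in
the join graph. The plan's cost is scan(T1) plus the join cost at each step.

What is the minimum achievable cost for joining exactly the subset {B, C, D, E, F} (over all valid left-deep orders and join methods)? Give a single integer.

174300

Selinger DP over subsets of {B,C,D,E,F}:
  {B}: scan cost=400, card=400
  {C}: scan cost=200, card=200
  {E}: scan cost=500, card=500
  {D}: scan cost=200, card=200
  {F}: scan cost=400, card=400
  {BC}: card=10000; try (C,hash)→4000, (B,merge)→6000, (C,merge)→6200, (B,hash)→7600, (B,nl)→80200, (C,nl)→80400; best=4000 via (C,hash)
  {CE}: card=2500; try (C,hash)→4200, (E,nl_idx)→4500, (E,merge)→7000, (C,merge)→7300, (E,hash)→9400, (E,nl)→100200 …(+1); best=4200 via (C,hash)
  {DE}: card=5000; try (D,hash)→4200, (E,merge)→7000, (E,nl_idx)→7000, (D,merge)→7300, (E,hash)→9400, (E,nl)→100200 …(+1); best=4200 via (D,hash)
  {DF}: card=1000; try (D,hash)→4000, (F,merge)→6000, (D,merge)→6200, (F,hash)→7600, (F,nl)→80200, (D,nl)→80400; best=4000 via (D,hash)
  {BCE}: card=125000; try (B,hash)→13900, (E,hash)→23000, (B,merge)→40700, (E,merge)→159000, (E,nl_idx)→219000, (B,nl)→1004200 …(+1); best=13900 via (B,hash)
  {CDE}: card=25000; try (D,hash)→9900, (C,hash)→12400, (D,merge)→38500, (C,merge)→76000, (D,nl)→504200, (C,nl)→1004200; best=9900 via (D,hash)
  {DEF}: card=25000; try (E,hash)→14000, (F,hash)→16400, (E,merge)→20000, (E,nl_idx)→38000, (F,merge)→78200, (E,nl)→504000 …(+1); best=14000 via (E,hash)
  {BCDE}: card=1250000; try (B,hash)→42100, (D,hash)→142100, (B,merge)→413900, (D,merge)→2265700, (B,nl)→10009900, (D,nl)→25013900; best=42100 via (B,hash)
  {CDEF}: card=125000; try (F,hash)→42100, (C,hash)→42200, (F,merge)→413900, (C,merge)→415800, (C,nl)→5014000, (F,nl)→10009900; best=42100 via (F,hash)
  {BCDEF}: card=6250000; try (B,hash)→174300, (F,hash)→1299300, (B,merge)→2296100, (F,merge)→27546100, (B,nl)→50042100, (F,nl)→500042100; best=174300 via (B,hash)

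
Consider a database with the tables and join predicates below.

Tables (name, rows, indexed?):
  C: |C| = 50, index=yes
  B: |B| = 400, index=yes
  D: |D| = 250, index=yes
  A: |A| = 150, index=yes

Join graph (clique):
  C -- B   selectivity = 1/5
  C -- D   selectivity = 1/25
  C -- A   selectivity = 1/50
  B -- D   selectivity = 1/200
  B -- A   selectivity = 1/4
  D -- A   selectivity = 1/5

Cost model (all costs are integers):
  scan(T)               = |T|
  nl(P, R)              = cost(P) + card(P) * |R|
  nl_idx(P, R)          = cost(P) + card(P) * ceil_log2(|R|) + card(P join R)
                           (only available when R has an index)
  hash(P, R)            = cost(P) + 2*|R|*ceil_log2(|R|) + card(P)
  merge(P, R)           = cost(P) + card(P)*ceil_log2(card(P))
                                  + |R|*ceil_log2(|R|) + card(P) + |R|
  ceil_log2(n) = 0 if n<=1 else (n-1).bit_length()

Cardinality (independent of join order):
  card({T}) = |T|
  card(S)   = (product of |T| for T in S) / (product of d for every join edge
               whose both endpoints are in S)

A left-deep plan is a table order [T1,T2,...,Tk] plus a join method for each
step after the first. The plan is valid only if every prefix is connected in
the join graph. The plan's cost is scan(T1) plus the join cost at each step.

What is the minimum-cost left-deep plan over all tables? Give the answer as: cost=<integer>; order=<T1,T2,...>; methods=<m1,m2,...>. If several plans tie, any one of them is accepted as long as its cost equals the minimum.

cost=4830; order=C,A,D,B; methods=nl_idx,nl_idx,nl_idx

Selinger DP (subsets sized 1..n):
  {C}: scan cost=50, card=50
  {B}: scan cost=400, card=400
  {D}: scan cost=250, card=250
  {A}: scan cost=150, card=150
  {BC}: card=4000; try (C,hash)→1400, (B,merge)→4400, (B,nl_idx)→4500, (C,merge)→4750, (C,nl_idx)→6800, (B,hash)→7300 …(+2); best=1400 via (C,hash)
  {CD}: card=500; try (D,nl_idx)→950, (C,hash)→1100, (C,nl_idx)→2250, (D,merge)→2650, (C,merge)→2850, (D,hash)→4100 …(+2); best=950 via (D,nl_idx)
  {AC}: card=150; try (A,nl_idx)→600, (C,hash)→900, (C,nl_idx)→1200, (A,merge)→1750, (C,merge)→1850, (A,hash)→2500 …(+2); best=600 via (A,nl_idx)
  {BD}: card=500; try (B,nl_idx)→3000, (D,nl_idx)→4100, (D,hash)→4800, (B,merge)→6500, (D,merge)→6650, (B,hash)→7700 …(+2); best=3000 via (B,nl_idx)
  {AB}: card=15000; try (A,hash)→3200, (B,merge)→5500, (A,merge)→5750, (B,hash)→7500, (B,nl_idx)→16500, (A,nl_idx)→18600 …(+2); best=3200 via (A,hash)
  {AD}: card=7500; try (A,hash)→2900, (D,merge)→3750, (A,merge)→3850, (D,hash)→4300, (D,nl_idx)→8850, (A,nl_idx)→9750 …(+2); best=2900 via (A,hash)
  {BCD}: card=200; try (C,hash)→4100, (B,nl_idx)→5650, (C,nl_idx)→6200, (C,merge)→8350, (B,hash)→8650, (D,hash)→9400 …(+6); best=4100 via (C,hash)
  {ABC}: card=3000; try (B,nl_idx)→4950, (B,merge)→5950, (A,hash)→7800, (B,hash)→7950, (C,hash)→18800, (A,nl_idx)→36400 …(+6); best=4950 via (B,nl_idx)
  {ACD}: card=300; try (D,nl_idx)→2100, (A,hash)→3850, (D,merge)→4200, (D,hash)→4750, (A,nl_idx)→5250, (A,merge)→7300 …(+6); best=2100 via (D,nl_idx)
  {ABD}: card=3750; try (A,hash)→5900, (A,merge)→9350, (A,nl_idx)→10750, (B,hash)→17600, (D,hash)→22200, (B,nl_idx)→74150 …(+6); best=5900 via (A,hash)
  {ABCD}: card=30; try (B,nl_idx)→4830, (A,nl_idx)→5730, (A,hash)→6700, (A,merge)→7250, (B,merge)→9100, (B,hash)→9600 …(+10); best=4830 via (B,nl_idx)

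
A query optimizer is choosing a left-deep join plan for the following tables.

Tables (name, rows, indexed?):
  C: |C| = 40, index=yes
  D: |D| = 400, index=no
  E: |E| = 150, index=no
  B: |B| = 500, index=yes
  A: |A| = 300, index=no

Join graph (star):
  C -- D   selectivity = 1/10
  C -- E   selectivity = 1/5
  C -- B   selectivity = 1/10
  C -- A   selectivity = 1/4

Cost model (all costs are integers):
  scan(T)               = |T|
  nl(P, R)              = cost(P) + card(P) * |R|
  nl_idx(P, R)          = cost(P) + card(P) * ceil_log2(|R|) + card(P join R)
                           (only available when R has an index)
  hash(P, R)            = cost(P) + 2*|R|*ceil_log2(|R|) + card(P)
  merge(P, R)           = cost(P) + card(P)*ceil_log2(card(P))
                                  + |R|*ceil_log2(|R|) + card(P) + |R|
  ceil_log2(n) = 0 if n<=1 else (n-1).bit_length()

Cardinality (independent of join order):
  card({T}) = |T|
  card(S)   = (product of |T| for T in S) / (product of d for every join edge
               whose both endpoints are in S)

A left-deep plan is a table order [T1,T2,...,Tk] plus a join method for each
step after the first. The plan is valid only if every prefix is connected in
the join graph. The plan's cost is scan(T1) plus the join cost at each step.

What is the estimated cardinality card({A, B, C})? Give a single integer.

Tables in S: A(300), B(500), C(40)
Edges inside S: C-B(d=10), C-A(d=4)
numerator = 300 * 500 * 40 = 6000000
denominator = 10 * 4 = 40
card(S) = 6000000 / 40 = 150000

150000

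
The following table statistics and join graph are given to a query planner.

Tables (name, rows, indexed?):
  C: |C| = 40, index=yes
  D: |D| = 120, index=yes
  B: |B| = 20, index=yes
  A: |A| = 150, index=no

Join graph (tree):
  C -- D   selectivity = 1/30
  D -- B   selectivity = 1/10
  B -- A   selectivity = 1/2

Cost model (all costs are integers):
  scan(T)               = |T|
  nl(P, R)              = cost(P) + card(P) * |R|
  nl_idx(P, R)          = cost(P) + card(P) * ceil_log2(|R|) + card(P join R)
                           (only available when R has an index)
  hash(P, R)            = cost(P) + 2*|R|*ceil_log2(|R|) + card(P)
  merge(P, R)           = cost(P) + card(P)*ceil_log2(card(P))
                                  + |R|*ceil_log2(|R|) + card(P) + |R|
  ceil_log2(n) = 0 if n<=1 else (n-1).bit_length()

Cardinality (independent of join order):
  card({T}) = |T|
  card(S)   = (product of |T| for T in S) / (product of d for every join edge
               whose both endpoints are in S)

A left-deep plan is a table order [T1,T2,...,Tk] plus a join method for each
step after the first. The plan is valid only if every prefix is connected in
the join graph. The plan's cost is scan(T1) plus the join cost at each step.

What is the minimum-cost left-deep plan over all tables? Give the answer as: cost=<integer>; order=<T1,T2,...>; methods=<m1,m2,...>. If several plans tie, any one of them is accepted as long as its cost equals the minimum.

Selinger DP (subsets sized 1..n):
  {C}: scan cost=40, card=40
  {D}: scan cost=120, card=120
  {B}: scan cost=20, card=20
  {A}: scan cost=150, card=150
  {CD}: card=160; try (D,nl_idx)→480, (C,hash)→720, (C,nl_idx)→1000, (D,merge)→1280, (C,merge)→1360, (D,hash)→1760 …(+2); best=480 via (D,nl_idx)
  {BD}: card=240; try (D,nl_idx)→400, (B,hash)→440, (B,nl_idx)→960, (D,merge)→1100, (B,merge)→1200, (D,hash)→1720 …(+2); best=400 via (D,nl_idx)
  {AB}: card=1500; try (B,hash)→500, (A,merge)→1490, (B,merge)→1620, (B,nl_idx)→2400, (A,hash)→2440, (A,nl)→3020 …(+1); best=500 via (B,hash)
  {BCD}: card=320; try (B,hash)→840, (C,hash)→1120, (B,nl_idx)→1600, (B,merge)→2040, (C,nl_idx)→2160, (C,merge)→2840 …(+2); best=840 via (B,hash)
  {ABD}: card=18000; try (A,hash)→3040, (D,hash)→3680, (A,merge)→3910, (D,merge)→19460, (D,nl_idx)→29000, (A,nl)→36400 …(+1); best=3040 via (A,hash)
  {ABCD}: card=24000; try (A,hash)→3560, (A,merge)→5390, (C,hash)→21520, (A,nl)→48840, (C,nl_idx)→135040, (C,merge)→291320 …(+1); best=3560 via (A,hash)

cost=3560; order=C,D,B,A; methods=nl_idx,hash,hash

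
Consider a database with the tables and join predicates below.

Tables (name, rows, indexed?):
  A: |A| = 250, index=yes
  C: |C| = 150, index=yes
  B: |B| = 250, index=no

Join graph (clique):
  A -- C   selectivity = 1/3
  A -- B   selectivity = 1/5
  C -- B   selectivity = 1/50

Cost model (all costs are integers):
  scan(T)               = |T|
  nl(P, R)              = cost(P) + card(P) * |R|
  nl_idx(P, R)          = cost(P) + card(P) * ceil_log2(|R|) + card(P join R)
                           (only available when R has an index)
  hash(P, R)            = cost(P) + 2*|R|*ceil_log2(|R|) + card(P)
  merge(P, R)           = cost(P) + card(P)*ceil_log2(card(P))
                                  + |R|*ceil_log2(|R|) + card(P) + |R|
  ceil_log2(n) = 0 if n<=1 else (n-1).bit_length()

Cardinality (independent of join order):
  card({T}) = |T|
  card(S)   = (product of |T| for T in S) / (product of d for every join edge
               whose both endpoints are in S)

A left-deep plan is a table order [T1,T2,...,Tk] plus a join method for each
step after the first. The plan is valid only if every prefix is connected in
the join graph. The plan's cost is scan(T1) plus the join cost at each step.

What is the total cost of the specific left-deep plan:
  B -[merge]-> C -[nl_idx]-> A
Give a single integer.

step 1: scan B: cost=250, card=250
step 2: join C via merge
    card(P join C) = 250*150/(50) = 750
    cost = 250 + 250*8 + 150*8 + 250 + 150 = 3850
step 3: join A via nl_idx
    card(P join A) = 750*250/(3*5) = 12500
    cost = 3850 + 750*8 + 12500 = 22350

22350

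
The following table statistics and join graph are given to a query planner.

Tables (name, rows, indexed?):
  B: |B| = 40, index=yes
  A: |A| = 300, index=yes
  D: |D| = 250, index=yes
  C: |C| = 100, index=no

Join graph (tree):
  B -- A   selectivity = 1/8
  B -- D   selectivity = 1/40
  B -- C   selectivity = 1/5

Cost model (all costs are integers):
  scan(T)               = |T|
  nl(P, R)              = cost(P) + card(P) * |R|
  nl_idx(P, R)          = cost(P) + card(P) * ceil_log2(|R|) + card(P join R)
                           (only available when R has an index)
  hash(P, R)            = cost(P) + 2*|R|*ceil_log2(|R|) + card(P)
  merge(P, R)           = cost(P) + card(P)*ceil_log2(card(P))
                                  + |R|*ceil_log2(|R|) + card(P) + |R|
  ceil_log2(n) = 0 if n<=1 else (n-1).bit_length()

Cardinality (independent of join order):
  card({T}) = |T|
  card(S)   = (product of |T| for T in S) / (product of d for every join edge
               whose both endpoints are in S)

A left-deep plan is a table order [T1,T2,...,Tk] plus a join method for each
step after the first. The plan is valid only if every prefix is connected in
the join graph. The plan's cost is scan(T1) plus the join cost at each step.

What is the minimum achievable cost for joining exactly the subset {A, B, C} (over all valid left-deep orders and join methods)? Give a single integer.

3980

Selinger DP over subsets of {A,B,C}:
  {B}: scan cost=40, card=40
  {A}: scan cost=300, card=300
  {C}: scan cost=100, card=100
  {AB}: card=1500; try (B,hash)→1080, (A,nl_idx)→1900, (A,merge)→3320, (B,merge)→3580, (B,nl_idx)→3600, (A,hash)→5480 …(+2); best=1080 via (B,hash)
  {BC}: card=800; try (B,hash)→680, (C,merge)→1120, (B,merge)→1180, (C,hash)→1480, (B,nl_idx)→1500, (C,nl)→4040 …(+1); best=680 via (B,hash)
  {ABC}: card=30000; try (C,hash)→3980, (A,hash)→6880, (A,merge)→12480, (C,merge)→19880, (A,nl_idx)→37880, (C,nl)→151080 …(+1); best=3980 via (C,hash)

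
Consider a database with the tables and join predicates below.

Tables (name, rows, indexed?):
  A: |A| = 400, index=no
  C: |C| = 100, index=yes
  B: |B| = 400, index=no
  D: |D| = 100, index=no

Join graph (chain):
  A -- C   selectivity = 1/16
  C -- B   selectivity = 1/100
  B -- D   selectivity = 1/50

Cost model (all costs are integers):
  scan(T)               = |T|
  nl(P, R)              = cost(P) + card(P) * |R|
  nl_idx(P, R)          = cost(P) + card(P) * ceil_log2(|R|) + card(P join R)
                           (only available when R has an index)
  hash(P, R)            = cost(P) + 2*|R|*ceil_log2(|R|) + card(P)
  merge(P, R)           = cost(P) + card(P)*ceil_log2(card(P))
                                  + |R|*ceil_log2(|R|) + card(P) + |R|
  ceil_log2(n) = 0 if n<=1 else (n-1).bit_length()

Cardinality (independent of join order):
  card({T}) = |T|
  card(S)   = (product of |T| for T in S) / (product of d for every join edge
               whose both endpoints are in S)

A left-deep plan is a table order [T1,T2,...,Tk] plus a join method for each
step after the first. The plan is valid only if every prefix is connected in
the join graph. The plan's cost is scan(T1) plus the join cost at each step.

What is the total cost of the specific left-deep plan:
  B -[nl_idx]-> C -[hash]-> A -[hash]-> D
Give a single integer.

22600

step 1: scan B: cost=400, card=400
step 2: join C via nl_idx
    card(P join C) = 400*100/(100) = 400
    cost = 400 + 400*7 + 400 = 3600
step 3: join A via hash
    card(P join A) = 400*400/(16) = 10000
    cost = 3600 + 2*400*9 + 400 = 11200
step 4: join D via hash
    card(P join D) = 10000*100/(50) = 20000
    cost = 11200 + 2*100*7 + 10000 = 22600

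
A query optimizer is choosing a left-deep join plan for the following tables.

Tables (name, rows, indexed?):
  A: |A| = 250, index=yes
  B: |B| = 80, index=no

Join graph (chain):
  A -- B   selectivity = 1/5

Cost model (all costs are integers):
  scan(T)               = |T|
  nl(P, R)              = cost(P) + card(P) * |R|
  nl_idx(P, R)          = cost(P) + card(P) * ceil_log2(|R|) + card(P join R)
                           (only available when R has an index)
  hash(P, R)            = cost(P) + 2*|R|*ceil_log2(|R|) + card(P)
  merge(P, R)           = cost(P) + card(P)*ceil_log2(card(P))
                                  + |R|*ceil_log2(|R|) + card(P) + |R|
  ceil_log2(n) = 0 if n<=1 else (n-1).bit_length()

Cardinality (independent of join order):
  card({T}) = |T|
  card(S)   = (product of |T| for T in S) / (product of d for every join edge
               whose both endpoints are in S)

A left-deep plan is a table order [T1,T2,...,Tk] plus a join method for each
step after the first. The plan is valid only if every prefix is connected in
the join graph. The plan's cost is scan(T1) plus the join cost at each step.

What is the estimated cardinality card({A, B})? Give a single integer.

4000

Tables in S: A(250), B(80)
Edges inside S: A-B(d=5)
numerator = 250 * 80 = 20000
denominator = 5 = 5
card(S) = 20000 / 5 = 4000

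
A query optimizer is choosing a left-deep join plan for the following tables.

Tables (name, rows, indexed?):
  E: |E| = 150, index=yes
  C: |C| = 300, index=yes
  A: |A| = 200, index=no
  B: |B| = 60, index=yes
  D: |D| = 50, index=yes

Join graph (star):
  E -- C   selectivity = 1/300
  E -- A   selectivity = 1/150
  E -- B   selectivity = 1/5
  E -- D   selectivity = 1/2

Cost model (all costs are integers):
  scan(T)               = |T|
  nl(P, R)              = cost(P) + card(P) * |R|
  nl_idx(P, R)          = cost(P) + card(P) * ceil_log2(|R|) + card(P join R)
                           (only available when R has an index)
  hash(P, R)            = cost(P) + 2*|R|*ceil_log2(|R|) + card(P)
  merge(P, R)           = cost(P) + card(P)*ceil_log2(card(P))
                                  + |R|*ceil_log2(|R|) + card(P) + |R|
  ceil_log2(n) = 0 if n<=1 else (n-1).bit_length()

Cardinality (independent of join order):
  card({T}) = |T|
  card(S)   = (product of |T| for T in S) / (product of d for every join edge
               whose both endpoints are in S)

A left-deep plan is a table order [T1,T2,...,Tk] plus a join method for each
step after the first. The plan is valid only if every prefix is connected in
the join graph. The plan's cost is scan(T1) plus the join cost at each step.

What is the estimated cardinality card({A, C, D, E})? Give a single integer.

Tables in S: A(200), C(300), D(50), E(150)
Edges inside S: E-C(d=300), E-A(d=150), E-D(d=2)
numerator = 200 * 300 * 50 * 150 = 450000000
denominator = 300 * 150 * 2 = 90000
card(S) = 450000000 / 90000 = 5000

5000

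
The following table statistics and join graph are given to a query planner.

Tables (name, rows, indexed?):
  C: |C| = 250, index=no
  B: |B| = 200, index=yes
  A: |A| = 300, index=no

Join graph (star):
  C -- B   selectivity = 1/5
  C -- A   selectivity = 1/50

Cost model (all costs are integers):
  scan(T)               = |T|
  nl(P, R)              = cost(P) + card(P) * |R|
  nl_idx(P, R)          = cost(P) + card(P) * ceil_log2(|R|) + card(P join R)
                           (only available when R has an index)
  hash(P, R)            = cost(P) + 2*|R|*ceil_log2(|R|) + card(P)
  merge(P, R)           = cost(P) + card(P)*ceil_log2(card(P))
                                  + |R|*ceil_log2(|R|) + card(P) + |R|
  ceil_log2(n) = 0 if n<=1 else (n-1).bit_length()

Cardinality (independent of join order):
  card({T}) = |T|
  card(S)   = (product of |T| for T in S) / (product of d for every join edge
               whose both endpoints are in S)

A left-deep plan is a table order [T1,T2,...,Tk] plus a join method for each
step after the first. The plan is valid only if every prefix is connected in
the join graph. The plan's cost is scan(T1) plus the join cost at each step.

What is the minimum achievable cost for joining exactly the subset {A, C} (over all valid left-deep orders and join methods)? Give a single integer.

4600

Selinger DP over subsets of {A,C}:
  {C}: scan cost=250, card=250
  {A}: scan cost=300, card=300
  {AC}: card=1500; try (C,hash)→4600, (A,merge)→5500, (C,merge)→5550, (A,hash)→5900, (A,nl)→75250, (C,nl)→75300; best=4600 via (C,hash)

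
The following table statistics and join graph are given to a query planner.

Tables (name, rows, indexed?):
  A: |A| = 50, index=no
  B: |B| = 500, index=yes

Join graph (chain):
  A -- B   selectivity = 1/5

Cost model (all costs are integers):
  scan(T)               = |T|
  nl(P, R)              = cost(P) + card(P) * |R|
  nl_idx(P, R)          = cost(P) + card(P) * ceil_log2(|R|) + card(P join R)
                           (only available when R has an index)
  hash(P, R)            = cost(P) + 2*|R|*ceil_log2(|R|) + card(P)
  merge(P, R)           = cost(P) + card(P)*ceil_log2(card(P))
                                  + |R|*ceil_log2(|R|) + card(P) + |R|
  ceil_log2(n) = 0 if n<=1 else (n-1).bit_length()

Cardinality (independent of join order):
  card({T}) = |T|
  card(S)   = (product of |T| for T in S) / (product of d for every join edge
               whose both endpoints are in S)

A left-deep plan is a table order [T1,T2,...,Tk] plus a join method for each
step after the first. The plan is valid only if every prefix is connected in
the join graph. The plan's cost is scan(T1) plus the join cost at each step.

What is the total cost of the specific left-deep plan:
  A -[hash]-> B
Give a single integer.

9100

step 1: scan A: cost=50, card=50
step 2: join B via hash
    card(P join B) = 50*500/(5) = 5000
    cost = 50 + 2*500*9 + 50 = 9100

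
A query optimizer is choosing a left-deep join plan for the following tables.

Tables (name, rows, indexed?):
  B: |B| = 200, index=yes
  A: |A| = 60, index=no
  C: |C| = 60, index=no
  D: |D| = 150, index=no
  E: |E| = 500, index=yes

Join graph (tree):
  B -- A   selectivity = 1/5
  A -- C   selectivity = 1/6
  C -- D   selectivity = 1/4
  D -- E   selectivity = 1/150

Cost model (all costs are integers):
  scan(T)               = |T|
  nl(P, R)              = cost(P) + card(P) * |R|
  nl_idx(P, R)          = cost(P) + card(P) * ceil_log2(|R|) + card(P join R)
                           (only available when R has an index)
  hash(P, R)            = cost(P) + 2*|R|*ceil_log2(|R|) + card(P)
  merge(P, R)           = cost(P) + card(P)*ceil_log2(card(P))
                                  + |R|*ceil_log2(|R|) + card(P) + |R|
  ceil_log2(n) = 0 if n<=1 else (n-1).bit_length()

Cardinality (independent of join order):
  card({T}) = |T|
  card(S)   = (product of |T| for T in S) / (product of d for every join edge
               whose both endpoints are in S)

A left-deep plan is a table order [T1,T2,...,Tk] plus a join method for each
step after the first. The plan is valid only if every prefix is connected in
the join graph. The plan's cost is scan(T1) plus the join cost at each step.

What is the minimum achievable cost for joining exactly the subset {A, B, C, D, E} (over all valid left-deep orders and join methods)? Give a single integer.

89640

Selinger DP over subsets of {A,B,C,D,E}:
  {B}: scan cost=200, card=200
  {A}: scan cost=60, card=60
  {C}: scan cost=60, card=60
  {D}: scan cost=150, card=150
  {E}: scan cost=500, card=500
  {AB}: card=2400; try (A,hash)→1120, (B,merge)→2280, (A,merge)→2420, (B,nl_idx)→2940, (B,hash)→3320, (B,nl)→12060 …(+1); best=1120 via (A,hash)
  {AC}: card=600; try (C,hash)→840, (A,hash)→840, (C,merge)→900, (A,merge)→900, (C,nl)→3660, (A,nl)→3660; best=840 via (C,hash)
  {CD}: card=2250; try (C,hash)→1020, (D,merge)→1830, (C,merge)→1920, (D,hash)→2520, (D,nl)→9060, (C,nl)→9150; best=1020 via (C,hash)
  {DE}: card=500; try (E,nl_idx)→2000, (D,hash)→3400, (E,merge)→6500, (D,merge)→6850, (E,hash)→9300, (E,nl)→75150 …(+1); best=2000 via (E,nl_idx)
  {ABC}: card=24000; try (C,hash)→4240, (B,hash)→4640, (B,merge)→9240, (B,nl_idx)→29640, (C,merge)→32740, (B,nl)→120840 …(+1); best=4240 via (C,hash)
  {ACD}: card=22500; try (D,hash)→3840, (A,hash)→3990, (D,merge)→8790, (A,merge)→30690, (D,nl)→90840, (A,nl)→136020; best=3840 via (D,hash)
  {CDE}: card=7500; try (C,hash)→3220, (C,merge)→7420, (E,hash)→12270, (E,nl_idx)→28770, (C,nl)→32000, (E,merge)→35270 …(+1); best=3220 via (C,hash)
  {ABCD}: card=900000; try (B,hash)→29540, (D,hash)→30640, (B,merge)→365640, (D,merge)→389590, (B,nl_idx)→1083840, (D,nl)→3604240 …(+1); best=29540 via (B,hash)
  {ACDE}: card=75000; try (A,hash)→11440, (E,hash)→35340, (A,merge)→108640, (E,nl_idx)→281340, (E,merge)→368840, (A,nl)→453220 …(+1); best=11440 via (A,hash)
  {ABCDE}: card=3000000; try (B,hash)→89640, (E,hash)→938540, (B,merge)→1363240, (B,nl_idx)→3611440, (E,nl_idx)→11129540, (B,nl)→15011440 …(+2); best=89640 via (B,hash)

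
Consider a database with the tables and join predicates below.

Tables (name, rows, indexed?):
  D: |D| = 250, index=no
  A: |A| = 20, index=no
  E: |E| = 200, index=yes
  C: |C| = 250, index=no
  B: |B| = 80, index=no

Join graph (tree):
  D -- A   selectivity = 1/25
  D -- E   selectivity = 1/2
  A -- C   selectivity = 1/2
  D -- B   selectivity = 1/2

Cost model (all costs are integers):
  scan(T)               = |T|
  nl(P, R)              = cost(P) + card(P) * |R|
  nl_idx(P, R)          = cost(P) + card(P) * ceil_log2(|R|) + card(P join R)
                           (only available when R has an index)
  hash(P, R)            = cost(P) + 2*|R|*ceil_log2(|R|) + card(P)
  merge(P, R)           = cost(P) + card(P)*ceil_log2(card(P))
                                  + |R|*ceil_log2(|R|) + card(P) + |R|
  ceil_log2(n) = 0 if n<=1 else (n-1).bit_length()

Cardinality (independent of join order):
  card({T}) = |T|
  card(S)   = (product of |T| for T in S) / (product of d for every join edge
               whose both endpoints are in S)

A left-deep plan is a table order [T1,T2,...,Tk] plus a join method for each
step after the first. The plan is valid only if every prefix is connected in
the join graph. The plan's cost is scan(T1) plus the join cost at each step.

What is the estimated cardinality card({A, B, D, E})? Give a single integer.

Tables in S: A(20), B(80), D(250), E(200)
Edges inside S: D-A(d=25), D-E(d=2), D-B(d=2)
numerator = 20 * 80 * 250 * 200 = 80000000
denominator = 25 * 2 * 2 = 100
card(S) = 80000000 / 100 = 800000

800000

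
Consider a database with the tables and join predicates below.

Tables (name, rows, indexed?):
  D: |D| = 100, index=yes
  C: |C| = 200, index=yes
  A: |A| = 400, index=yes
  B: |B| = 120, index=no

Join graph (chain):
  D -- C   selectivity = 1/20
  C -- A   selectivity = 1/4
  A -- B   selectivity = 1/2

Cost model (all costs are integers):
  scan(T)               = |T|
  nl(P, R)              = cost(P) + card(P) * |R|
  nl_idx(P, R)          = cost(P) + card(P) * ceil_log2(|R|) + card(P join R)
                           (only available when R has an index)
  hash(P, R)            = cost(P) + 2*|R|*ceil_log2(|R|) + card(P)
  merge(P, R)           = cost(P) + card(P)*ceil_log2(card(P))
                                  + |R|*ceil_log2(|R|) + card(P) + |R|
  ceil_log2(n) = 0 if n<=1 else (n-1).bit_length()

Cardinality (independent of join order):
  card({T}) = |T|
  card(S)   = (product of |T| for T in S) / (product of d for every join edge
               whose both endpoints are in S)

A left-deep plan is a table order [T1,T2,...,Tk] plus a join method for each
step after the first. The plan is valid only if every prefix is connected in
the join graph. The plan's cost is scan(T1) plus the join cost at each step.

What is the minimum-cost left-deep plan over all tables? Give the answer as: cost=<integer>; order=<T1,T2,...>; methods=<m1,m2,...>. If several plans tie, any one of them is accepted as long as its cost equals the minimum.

Selinger DP (subsets sized 1..n):
  {D}: scan cost=100, card=100
  {C}: scan cost=200, card=200
  {A}: scan cost=400, card=400
  {B}: scan cost=120, card=120
  {CD}: card=1000; try (D,hash)→1800, (C,nl_idx)→1900, (D,nl_idx)→2600, (C,merge)→2700, (D,merge)→2800, (C,hash)→3400 …(+2); best=1800 via (D,hash)
  {AC}: card=20000; try (C,hash)→4000, (A,merge)→6000, (C,merge)→6200, (A,hash)→7600, (A,nl_idx)→22000, (C,nl_idx)→23600 …(+2); best=4000 via (C,hash)
  {AB}: card=24000; try (B,hash)→2480, (A,merge)→5080, (B,merge)→5360, (A,hash)→7440, (A,nl_idx)→25200, (A,nl)→48120 …(+1); best=2480 via (B,hash)
  {ACD}: card=100000; try (A,hash)→10000, (A,merge)→16800, (D,hash)→25400, (A,nl_idx)→110800, (D,nl_idx)→244000, (D,merge)→324800 …(+2); best=10000 via (A,hash)
  {ABC}: card=1200000; try (B,hash)→25680, (C,hash)→29680, (B,merge)→324960, (C,merge)→388280, (C,nl_idx)→1394480, (B,nl)→2404000 …(+1); best=25680 via (B,hash)
  {ABCD}: card=6000000; try (B,hash)→111680, (D,hash)→1227080, (B,merge)→1810960, (B,nl)→12010000, (D,nl_idx)→14425680, (D,merge)→26426480 …(+1); best=111680 via (B,hash)

cost=111680; order=C,D,A,B; methods=hash,hash,hash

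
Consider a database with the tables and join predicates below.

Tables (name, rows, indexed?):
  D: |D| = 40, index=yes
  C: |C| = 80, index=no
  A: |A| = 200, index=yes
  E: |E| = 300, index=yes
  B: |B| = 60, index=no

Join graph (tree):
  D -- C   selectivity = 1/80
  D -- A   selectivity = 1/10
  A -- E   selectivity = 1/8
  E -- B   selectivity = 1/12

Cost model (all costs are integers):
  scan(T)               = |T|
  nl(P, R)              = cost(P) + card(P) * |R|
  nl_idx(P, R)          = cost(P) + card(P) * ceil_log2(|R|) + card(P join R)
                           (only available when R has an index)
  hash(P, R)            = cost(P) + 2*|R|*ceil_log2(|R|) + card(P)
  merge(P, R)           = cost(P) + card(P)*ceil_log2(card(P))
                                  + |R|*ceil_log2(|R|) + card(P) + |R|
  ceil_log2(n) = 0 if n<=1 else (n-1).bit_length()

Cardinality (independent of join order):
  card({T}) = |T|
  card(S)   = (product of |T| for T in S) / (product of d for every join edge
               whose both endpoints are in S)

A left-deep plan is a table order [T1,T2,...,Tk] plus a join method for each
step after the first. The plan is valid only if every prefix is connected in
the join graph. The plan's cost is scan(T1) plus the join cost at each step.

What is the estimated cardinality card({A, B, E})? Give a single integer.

Tables in S: A(200), B(60), E(300)
Edges inside S: A-E(d=8), E-B(d=12)
numerator = 200 * 60 * 300 = 3600000
denominator = 8 * 12 = 96
card(S) = 3600000 / 96 = 37500

37500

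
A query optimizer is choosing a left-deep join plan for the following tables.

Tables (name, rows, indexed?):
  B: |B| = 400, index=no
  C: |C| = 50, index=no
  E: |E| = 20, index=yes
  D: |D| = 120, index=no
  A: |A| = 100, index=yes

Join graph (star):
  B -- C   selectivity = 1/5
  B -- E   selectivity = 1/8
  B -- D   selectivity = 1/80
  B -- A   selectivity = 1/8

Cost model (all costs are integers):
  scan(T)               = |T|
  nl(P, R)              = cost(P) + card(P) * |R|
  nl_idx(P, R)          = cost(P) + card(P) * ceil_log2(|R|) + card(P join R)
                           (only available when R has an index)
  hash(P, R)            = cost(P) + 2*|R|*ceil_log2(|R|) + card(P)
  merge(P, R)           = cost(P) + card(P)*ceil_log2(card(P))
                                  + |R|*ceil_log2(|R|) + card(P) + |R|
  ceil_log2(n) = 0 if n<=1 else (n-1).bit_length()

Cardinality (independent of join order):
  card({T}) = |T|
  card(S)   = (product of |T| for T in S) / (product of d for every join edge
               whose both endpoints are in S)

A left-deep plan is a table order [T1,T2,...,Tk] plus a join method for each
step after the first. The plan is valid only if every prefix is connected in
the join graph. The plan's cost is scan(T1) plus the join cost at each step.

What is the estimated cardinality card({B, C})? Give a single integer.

4000

Tables in S: B(400), C(50)
Edges inside S: B-C(d=5)
numerator = 400 * 50 = 20000
denominator = 5 = 5
card(S) = 20000 / 5 = 4000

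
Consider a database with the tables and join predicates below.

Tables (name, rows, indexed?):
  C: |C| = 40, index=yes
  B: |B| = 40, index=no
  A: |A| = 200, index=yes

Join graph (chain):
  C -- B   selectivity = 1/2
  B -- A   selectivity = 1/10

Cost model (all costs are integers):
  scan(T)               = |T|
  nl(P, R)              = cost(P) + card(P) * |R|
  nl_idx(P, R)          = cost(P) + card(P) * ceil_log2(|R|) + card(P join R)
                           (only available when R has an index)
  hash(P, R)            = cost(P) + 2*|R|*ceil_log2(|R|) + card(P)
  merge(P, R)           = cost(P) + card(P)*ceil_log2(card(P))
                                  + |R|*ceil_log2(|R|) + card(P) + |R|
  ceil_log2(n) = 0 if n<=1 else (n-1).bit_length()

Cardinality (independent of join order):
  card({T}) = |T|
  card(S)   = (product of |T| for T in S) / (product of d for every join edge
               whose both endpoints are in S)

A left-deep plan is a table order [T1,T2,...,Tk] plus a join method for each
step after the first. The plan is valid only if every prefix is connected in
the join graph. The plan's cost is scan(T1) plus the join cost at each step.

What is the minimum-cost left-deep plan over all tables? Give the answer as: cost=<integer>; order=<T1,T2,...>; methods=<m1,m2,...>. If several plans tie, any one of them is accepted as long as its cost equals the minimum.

Selinger DP (subsets sized 1..n):
  {C}: scan cost=40, card=40
  {B}: scan cost=40, card=40
  {A}: scan cost=200, card=200
  {BC}: card=800; try (C,hash)→560, (B,hash)→560, (C,merge)→600, (B,merge)→600, (C,nl_idx)→1080, (C,nl)→1640 …(+1); best=560 via (C,hash)
  {AB}: card=800; try (B,hash)→880, (A,nl_idx)→1160, (A,merge)→2120, (B,merge)→2280, (A,hash)→3280, (A,nl)→8040 …(+1); best=880 via (B,hash)
  {ABC}: card=16000; try (C,hash)→2160, (A,hash)→4560, (C,merge)→9960, (A,merge)→11160, (C,nl_idx)→21680, (A,nl_idx)→22960 …(+2); best=2160 via (C,hash)

cost=2160; order=A,B,C; methods=hash,hash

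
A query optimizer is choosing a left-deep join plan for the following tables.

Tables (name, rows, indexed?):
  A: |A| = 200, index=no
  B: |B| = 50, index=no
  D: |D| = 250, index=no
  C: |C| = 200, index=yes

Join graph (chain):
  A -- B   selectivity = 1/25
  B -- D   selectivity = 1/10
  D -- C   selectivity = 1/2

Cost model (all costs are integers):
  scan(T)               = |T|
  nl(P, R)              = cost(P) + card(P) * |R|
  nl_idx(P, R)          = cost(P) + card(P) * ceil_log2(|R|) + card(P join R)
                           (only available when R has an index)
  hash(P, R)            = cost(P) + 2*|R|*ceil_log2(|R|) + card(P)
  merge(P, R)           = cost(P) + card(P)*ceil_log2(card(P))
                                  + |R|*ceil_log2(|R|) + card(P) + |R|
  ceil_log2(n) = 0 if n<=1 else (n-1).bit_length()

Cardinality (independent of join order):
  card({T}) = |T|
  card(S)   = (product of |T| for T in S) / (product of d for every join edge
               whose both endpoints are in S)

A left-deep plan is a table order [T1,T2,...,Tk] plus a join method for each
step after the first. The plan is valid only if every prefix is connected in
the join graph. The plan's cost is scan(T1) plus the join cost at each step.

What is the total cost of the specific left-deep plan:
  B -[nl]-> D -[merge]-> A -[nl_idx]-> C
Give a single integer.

step 1: scan B: cost=50, card=50
step 2: join D via nl
    card(P join D) = 50*250/(10) = 1250
    cost = 50 + 50*250 = 12550
step 3: join A via merge
    card(P join A) = 1250*200/(25) = 10000
    cost = 12550 + 1250*11 + 200*8 + 1250 + 200 = 29350
step 4: join C via nl_idx
    card(P join C) = 10000*200/(2) = 1000000
    cost = 29350 + 10000*8 + 1000000 = 1109350

1109350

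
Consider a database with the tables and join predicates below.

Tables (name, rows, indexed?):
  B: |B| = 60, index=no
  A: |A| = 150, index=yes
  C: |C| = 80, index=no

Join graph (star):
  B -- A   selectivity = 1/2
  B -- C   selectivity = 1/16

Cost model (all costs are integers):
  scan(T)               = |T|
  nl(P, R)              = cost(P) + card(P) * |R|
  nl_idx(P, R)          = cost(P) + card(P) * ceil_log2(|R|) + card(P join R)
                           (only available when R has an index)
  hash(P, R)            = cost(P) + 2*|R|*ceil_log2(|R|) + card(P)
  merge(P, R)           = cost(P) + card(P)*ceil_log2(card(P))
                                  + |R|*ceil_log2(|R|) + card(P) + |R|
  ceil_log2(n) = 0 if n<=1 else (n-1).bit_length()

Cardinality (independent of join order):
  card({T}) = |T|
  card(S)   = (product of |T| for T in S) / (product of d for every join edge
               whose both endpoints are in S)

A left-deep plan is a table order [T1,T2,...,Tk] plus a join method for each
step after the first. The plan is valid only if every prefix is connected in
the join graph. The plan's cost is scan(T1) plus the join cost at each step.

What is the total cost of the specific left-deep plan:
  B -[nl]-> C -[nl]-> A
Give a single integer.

step 1: scan B: cost=60, card=60
step 2: join C via nl
    card(P join C) = 60*80/(16) = 300
    cost = 60 + 60*80 = 4860
step 3: join A via nl
    card(P join A) = 300*150/(2) = 22500
    cost = 4860 + 300*150 = 49860

49860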